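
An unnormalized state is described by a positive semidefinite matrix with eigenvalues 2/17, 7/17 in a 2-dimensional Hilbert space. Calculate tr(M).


tr(M) = sum of eigenvalues
= 2/17 + 7/17
= 9/17
= 0.5294

0.5294


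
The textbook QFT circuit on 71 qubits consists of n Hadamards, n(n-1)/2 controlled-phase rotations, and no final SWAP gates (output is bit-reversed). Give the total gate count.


Hadamard gates: 71
Controlled rotations: n*(n-1)/2 = 71*70/2 = 2485
SWAP gates: 0 (omitted)
Total = 71 + 2485
= 2556

2556


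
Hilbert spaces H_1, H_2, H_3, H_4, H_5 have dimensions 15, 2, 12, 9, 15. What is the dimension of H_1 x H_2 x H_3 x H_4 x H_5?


dim(H_1 x H_2 x H_3 x H_4 x H_5) = 15 * 2 * 12 * 9 * 15
= 30 * 12 * 9 * 15
= 360 * 9 * 15
= 3240 * 15
= 48600

48600


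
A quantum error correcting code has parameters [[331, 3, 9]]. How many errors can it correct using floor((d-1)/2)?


Code parameters: [[331, 3, 9]], distance d = 9.
Number of correctable errors = floor((d-1)/2)
= floor((9 - 1)/2)
= floor(8/2)
= 4

4


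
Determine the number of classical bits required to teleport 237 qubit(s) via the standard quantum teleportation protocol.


Quantum teleportation requires 2 classical bits per qubit teleported.
237 qubit(s) -> 2 * 237 = 474 classical bits

474


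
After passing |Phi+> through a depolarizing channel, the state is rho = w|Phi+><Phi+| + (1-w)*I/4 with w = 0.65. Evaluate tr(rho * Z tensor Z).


|Phi+> = (|00> + |11>)/sqrt(2)
For the pure Bell state, <Z_A Z_B> = +1 (Bell-state Pauli correlator).
The maximally-mixed part I/4 has tr(I/4 * P tensor P) = 0 for any traceless Pauli P.
So <Z_A Z_B>_rho = w * (+1) + (1 - w) * 0
= 0.65 * (+1)
= 0.6500

0.6500


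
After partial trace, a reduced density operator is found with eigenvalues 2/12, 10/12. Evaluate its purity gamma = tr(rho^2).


tr(rho^2) = sum of eigenvalues squared
= (2/12)^2 + (10/12)^2
= (4 + 100) / 144
= 104/144
= 0.7222

0.7222


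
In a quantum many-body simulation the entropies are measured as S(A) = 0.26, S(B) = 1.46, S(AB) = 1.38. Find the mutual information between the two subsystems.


I(A:B) = S(A) + S(B) - S(AB)
= 0.26 + 1.46 - 1.38
= 0.3400

0.3400


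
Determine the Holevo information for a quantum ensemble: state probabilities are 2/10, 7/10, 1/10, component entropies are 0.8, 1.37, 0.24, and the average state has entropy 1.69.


chi = S(rho) - sum_i p_i * S(rho_i)
Weighted entropy = 2/10 * 0.8 + 7/10 * 1.37 + 1/10 * 0.24
= 1.1430
chi = 1.69 - 1.1430
= 0.5470

0.5470


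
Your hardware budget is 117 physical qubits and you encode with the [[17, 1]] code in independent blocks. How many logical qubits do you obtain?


Each code block uses 17 physical qubits for 1 logical qubit(s).
Number of complete blocks = floor(117 / 17) = 6
Logical qubits = 6 * 1
= 6

6


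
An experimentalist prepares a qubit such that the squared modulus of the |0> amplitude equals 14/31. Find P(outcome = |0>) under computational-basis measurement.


|alpha|^2 = 14/31 = 0.4516
|beta|^2 = 1 - 14/31 = 17/31 = 0.5484
P(|0>) = |alpha|^2 = 0.4516

0.4516


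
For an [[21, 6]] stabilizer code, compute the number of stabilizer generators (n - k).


For an [[n,k]] stabilizer code:
Number of stabilizer generators = n - k
= 21 - 6
= 15

15


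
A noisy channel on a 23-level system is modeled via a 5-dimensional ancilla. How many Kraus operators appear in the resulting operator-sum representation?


Tracing out the environment in an orthonormal basis {|i>_E} gives Kraus operators K_i = <i|_E U |0>_E.
Number of Kraus operators = dim(H_env) = d_env
= 5

5


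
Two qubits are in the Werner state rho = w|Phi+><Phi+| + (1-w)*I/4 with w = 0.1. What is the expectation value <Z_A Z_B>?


|Phi+> = (|00> + |11>)/sqrt(2)
For the pure Bell state, <Z_A Z_B> = +1 (Bell-state Pauli correlator).
The maximally-mixed part I/4 has tr(I/4 * P tensor P) = 0 for any traceless Pauli P.
So <Z_A Z_B>_rho = w * (+1) + (1 - w) * 0
= 0.1 * (+1)
= 0.1000

0.1000


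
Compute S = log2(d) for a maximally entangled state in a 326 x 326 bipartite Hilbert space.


For a maximally entangled state in d x d:
S = log2(d) = log2(326)
= 8.3487

8.3487


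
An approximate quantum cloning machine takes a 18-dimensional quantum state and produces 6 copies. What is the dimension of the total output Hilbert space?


Output space = H^(tensor 6) where dim(H) = 18
dim = 18^6
= 324 (after 2 factors)
= 5832 (after 3 factors)
= 104976 (after 4 factors)
= 1889568 (after 5 factors)
= 34012224 (after 6 factors)
= 34012224

34012224


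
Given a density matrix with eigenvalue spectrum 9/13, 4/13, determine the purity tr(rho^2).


tr(rho^2) = sum of eigenvalues squared
= (9/13)^2 + (4/13)^2
= (81 + 16) / 169
= 97/169
= 0.5740

0.5740


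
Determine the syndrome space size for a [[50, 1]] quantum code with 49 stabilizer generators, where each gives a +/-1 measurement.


Each stabilizer generator gives a binary (+1 or -1) measurement outcome.
With 49 independent generators:
Total syndromes = 2^49
= 562949953421312

562949953421312


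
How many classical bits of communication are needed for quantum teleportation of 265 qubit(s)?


Quantum teleportation requires 2 classical bits per qubit teleported.
265 qubit(s) -> 2 * 265 = 530 classical bits

530


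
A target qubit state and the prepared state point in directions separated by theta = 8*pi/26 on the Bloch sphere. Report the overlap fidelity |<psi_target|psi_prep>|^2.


For states separated by angle theta on Bloch sphere:
F = cos^2(theta/2)
theta = 8*pi/26 = 0.9666
theta/2 = 0.4833
cos(theta/2) = 0.8855
F = 0.7840

0.7840


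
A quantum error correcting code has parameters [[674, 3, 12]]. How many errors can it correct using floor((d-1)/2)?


Code parameters: [[674, 3, 12]], distance d = 12.
Number of correctable errors = floor((d-1)/2)
= floor((12 - 1)/2)
= floor(11/2)
= 5

5


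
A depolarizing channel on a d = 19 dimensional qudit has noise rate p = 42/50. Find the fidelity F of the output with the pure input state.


F = (1-p) + p/d
= (1 - 0.8400) + 0.8400/19
= 0.1600 + 0.0442
= 0.2042

0.2042


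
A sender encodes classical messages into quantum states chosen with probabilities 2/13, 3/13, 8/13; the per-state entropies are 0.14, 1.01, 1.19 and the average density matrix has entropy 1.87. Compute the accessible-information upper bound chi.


chi = S(rho) - sum_i p_i * S(rho_i)
Weighted entropy = 2/13 * 0.14 + 3/13 * 1.01 + 8/13 * 1.19
= 0.9869
chi = 1.87 - 0.9869
= 0.8831

0.8831


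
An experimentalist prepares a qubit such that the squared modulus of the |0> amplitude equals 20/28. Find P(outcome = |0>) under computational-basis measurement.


|alpha|^2 = 20/28 = 0.7143
|beta|^2 = 1 - 20/28 = 8/28 = 0.2857
P(|0>) = |alpha|^2 = 0.7143

0.7143


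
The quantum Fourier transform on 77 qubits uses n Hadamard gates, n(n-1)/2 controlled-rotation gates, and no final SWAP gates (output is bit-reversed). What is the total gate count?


Hadamard gates: 77
Controlled rotations: n*(n-1)/2 = 77*76/2 = 2926
SWAP gates: 0 (omitted)
Total = 77 + 2926
= 3003

3003


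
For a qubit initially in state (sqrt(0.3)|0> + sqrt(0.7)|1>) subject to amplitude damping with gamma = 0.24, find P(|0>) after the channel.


For amplitude damping with parameter gamma on state sqrt(a)|0> + sqrt(b)|1>:
alpha^2 = 0.3, beta^2 = 0.7
P(|0>) = alpha^2 + gamma * beta^2
= 0.3 + 0.24 * 0.7
= 0.3 + 0.1680
= 0.4680

0.4680


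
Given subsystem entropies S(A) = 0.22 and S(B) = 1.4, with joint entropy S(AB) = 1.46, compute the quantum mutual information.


I(A:B) = S(A) + S(B) - S(AB)
= 0.22 + 1.4 - 1.46
= 0.1600

0.1600


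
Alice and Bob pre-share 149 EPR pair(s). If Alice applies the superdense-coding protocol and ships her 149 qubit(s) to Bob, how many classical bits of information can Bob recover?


Superdense coding allows 2 classical bits per shared entangled pair.
149 pair(s) -> 2 * 149 = 298 classical bits

298


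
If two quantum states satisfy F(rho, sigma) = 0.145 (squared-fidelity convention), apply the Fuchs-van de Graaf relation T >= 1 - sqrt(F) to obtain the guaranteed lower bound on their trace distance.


Fuchs-van de Graaf (squared-fidelity convention): 1 - sqrt(F) <= T <= sqrt(1 - F).
Lower bound: T >= 1 - sqrt(F)
sqrt(F) = sqrt(0.145) = 0.3808
T >= 1 - 0.3808
T >= 0.6192

0.6192


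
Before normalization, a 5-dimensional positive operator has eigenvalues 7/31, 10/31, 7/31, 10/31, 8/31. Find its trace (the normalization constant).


tr(M) = sum of eigenvalues
= 7/31 + 10/31 + 7/31 + 10/31 + 8/31
= 42/31
= 1.3548

1.3548


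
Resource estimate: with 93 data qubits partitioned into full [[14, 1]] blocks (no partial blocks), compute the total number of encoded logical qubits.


Each code block uses 14 physical qubits for 1 logical qubit(s).
Number of complete blocks = floor(93 / 14) = 6
Logical qubits = 6 * 1
= 6

6


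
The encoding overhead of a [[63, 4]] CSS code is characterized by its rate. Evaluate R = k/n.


Code rate R = k/n
= 4/63
= 0.0635

0.0635


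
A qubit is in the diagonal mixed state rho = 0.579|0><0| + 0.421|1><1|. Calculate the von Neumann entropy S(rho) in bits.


S = -p*log2(p) - (1-p)*log2(1-p)
p = 0.5790, 1-p = 0.4210
= -0.5790 * log2(0.5790) - 0.4210 * log2(0.4210)
= -(-0.4565) - (-0.5255)
= 0.9819

0.9819


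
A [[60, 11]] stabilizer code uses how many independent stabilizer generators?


For an [[n,k]] stabilizer code:
Number of stabilizer generators = n - k
= 60 - 11
= 49

49


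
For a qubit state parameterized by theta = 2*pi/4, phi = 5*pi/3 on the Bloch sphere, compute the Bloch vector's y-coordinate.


theta = 1.5708, phi = 5.2360
r_y = sin(theta)*sin(phi) = 1.0000 * -0.8660
r_y = -0.8660

-0.8660


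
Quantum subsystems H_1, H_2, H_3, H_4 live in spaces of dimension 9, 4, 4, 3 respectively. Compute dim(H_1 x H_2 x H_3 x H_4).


dim(H_1 x H_2 x H_3 x H_4) = 9 * 4 * 4 * 3
= 36 * 4 * 3
= 144 * 3
= 432

432


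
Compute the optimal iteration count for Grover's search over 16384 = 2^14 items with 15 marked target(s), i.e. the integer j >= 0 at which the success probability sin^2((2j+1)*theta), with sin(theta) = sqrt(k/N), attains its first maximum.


After j Grover iterations the success probability is P(j) = sin^2((2j+1)*theta), where sin(theta) = sqrt(k/N).
N = 2^14 = 16384, k = 15
sin(theta) = sqrt(k/N) = 0.03025768239
theta = arcsin(sqrt(k/N)) = 0.03026230125 rad
P(j) reaches its first maximum when (2j+1)*theta is as close as possible to pi/2, i.e. j = round(pi/(4*theta) - 1/2).
pi/(4*theta) - 1/2 = 25.4530
(For comparison, the common estimate pi/4 * sqrt(N/k) = 25.9570; the exact maximiser is used here.)
Optimal iterations = 25

25


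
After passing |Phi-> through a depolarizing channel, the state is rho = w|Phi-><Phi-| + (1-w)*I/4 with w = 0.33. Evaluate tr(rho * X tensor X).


|Phi-> = (|00> - |11>)/sqrt(2)
For the pure Bell state, <X_A X_B> = -1 (Bell-state Pauli correlator).
The maximally-mixed part I/4 has tr(I/4 * P tensor P) = 0 for any traceless Pauli P.
So <X_A X_B>_rho = w * (-1) + (1 - w) * 0
= 0.33 * (-1)
= -0.3300

-0.3300


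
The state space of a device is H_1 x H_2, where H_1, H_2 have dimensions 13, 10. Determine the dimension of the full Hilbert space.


dim(H_1 x H_2) = 13 * 10
= 130

130


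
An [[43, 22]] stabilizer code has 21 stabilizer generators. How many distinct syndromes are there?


Each stabilizer generator gives a binary (+1 or -1) measurement outcome.
With 21 independent generators:
Total syndromes = 2^21
= 2097152

2097152


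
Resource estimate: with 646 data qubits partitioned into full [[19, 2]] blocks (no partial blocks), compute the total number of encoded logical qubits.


Each code block uses 19 physical qubits for 2 logical qubit(s).
Number of complete blocks = floor(646 / 19) = 34
Logical qubits = 34 * 2
= 68

68


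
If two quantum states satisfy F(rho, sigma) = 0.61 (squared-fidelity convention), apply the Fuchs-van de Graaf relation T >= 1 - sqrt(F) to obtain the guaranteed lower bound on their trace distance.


Fuchs-van de Graaf (squared-fidelity convention): 1 - sqrt(F) <= T <= sqrt(1 - F).
Lower bound: T >= 1 - sqrt(F)
sqrt(F) = sqrt(0.61) = 0.7810
T >= 1 - 0.7810
T >= 0.2190

0.2190


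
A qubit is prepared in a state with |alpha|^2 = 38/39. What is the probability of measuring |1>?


|alpha|^2 = 38/39 = 0.9744
|beta|^2 = 1 - 38/39 = 1/39 = 0.0256
P(|1>) = |beta|^2 = 0.0256

0.0256


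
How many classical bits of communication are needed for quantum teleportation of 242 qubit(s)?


Quantum teleportation requires 2 classical bits per qubit teleported.
242 qubit(s) -> 2 * 242 = 484 classical bits

484


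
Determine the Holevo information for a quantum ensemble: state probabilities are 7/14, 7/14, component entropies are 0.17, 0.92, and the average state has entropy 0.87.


chi = S(rho) - sum_i p_i * S(rho_i)
Weighted entropy = 7/14 * 0.17 + 7/14 * 0.92
= 0.5450
chi = 0.87 - 0.5450
= 0.3250

0.3250


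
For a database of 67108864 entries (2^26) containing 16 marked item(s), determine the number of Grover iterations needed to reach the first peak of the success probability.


After j Grover iterations the success probability is P(j) = sin^2((2j+1)*theta), where sin(theta) = sqrt(k/N).
N = 2^26 = 67108864, k = 16
sin(theta) = sqrt(k/N) = 0.00048828125
theta = arcsin(sqrt(k/N)) = 0.0004882812694 rad
P(j) reaches its first maximum when (2j+1)*theta is as close as possible to pi/2, i.e. j = round(pi/(4*theta) - 1/2).
pi/(4*theta) - 1/2 = 1607.9954
(For comparison, the common estimate pi/4 * sqrt(N/k) = 1608.4954; the exact maximiser is used here.)
Optimal iterations = 1608

1608


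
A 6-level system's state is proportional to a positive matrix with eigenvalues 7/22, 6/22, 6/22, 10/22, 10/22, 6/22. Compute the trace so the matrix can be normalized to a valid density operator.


tr(M) = sum of eigenvalues
= 7/22 + 6/22 + 6/22 + 10/22 + 10/22 + 6/22
= 45/22
= 2.0455

2.0455


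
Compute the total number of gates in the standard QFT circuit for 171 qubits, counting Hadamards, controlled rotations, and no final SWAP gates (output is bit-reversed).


Hadamard gates: 171
Controlled rotations: n*(n-1)/2 = 171*170/2 = 14535
SWAP gates: 0 (omitted)
Total = 171 + 14535
= 14706

14706


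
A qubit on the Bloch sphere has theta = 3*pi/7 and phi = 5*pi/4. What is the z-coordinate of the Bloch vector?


theta = 1.3464, phi = 3.9270
r_z = cos(theta) = 0.2225

0.2225


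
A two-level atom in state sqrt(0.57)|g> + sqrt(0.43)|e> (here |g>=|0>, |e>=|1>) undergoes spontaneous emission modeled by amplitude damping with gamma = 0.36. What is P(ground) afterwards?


For amplitude damping with parameter gamma on state sqrt(a)|0> + sqrt(b)|1>:
alpha^2 = 0.57, beta^2 = 0.43
P(|0>) = alpha^2 + gamma * beta^2
= 0.57 + 0.36 * 0.43
= 0.57 + 0.1548
= 0.7248

0.7248


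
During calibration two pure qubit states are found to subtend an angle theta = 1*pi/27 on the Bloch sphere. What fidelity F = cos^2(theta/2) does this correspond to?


For states separated by angle theta on Bloch sphere:
F = cos^2(theta/2)
theta = 1*pi/27 = 0.1164
theta/2 = 0.0582
cos(theta/2) = 0.9983
F = 0.9966

0.9966


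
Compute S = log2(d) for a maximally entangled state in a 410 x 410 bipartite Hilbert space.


For a maximally entangled state in d x d:
S = log2(d) = log2(410)
= 8.6795

8.6795


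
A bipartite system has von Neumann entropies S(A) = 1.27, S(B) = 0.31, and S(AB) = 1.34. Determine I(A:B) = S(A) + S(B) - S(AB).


I(A:B) = S(A) + S(B) - S(AB)
= 1.27 + 0.31 - 1.34
= 0.2400

0.2400


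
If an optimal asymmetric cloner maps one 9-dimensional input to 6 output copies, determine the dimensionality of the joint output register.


Output space = H^(tensor 6) where dim(H) = 9
dim = 9^6
= 81 (after 2 factors)
= 729 (after 3 factors)
= 6561 (after 4 factors)
= 59049 (after 5 factors)
= 531441 (after 6 factors)
= 531441

531441


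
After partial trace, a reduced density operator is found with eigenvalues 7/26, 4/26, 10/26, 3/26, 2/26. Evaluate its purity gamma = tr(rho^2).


tr(rho^2) = sum of eigenvalues squared
= (7/26)^2 + (4/26)^2 + (10/26)^2 + (3/26)^2 + (2/26)^2
= (49 + 16 + 100 + 9 + 4) / 676
= 178/676
= 0.2633

0.2633


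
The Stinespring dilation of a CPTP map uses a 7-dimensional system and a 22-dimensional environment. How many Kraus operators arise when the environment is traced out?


Tracing out the environment in an orthonormal basis {|i>_E} gives Kraus operators K_i = <i|_E U |0>_E.
Number of Kraus operators = dim(H_env) = d_env
= 22

22


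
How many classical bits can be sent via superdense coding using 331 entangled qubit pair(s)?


Superdense coding allows 2 classical bits per shared entangled pair.
331 pair(s) -> 2 * 331 = 662 classical bits

662


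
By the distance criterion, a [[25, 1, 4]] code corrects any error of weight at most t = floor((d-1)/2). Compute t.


Code parameters: [[25, 1, 4]], distance d = 4.
Number of correctable errors = floor((d-1)/2)
= floor((4 - 1)/2)
= floor(3/2)
= 1

1


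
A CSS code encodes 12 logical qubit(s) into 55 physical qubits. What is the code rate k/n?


Code rate R = k/n
= 12/55
= 0.2182

0.2182


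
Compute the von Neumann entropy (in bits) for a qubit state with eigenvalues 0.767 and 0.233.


S = -p*log2(p) - (1-p)*log2(1-p)
p = 0.7670, 1-p = 0.2330
= -0.7670 * log2(0.7670) - 0.2330 * log2(0.2330)
= -(-0.2935) - (-0.4897)
= 0.7832

0.7832


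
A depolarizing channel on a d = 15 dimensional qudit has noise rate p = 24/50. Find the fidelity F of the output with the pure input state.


F = (1-p) + p/d
= (1 - 0.4800) + 0.4800/15
= 0.5200 + 0.0320
= 0.5520

0.5520


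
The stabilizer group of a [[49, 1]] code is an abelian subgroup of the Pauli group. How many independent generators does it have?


For an [[n,k]] stabilizer code:
Number of stabilizer generators = n - k
= 49 - 1
= 48

48


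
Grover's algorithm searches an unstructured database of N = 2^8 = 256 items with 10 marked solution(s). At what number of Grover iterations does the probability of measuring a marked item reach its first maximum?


After j Grover iterations the success probability is P(j) = sin^2((2j+1)*theta), where sin(theta) = sqrt(k/N).
N = 2^8 = 256, k = 10
sin(theta) = sqrt(k/N) = 0.1976423538
theta = arcsin(sqrt(k/N)) = 0.1989522465 rad
P(j) reaches its first maximum when (2j+1)*theta is as close as possible to pi/2, i.e. j = round(pi/(4*theta) - 1/2).
pi/(4*theta) - 1/2 = 3.4477
(For comparison, the common estimate pi/4 * sqrt(N/k) = 3.9738; the exact maximiser is used here.)
Optimal iterations = 3

3


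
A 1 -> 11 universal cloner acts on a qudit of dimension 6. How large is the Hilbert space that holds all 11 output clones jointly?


Output space = H^(tensor 11) where dim(H) = 6
dim = 6^11
= 36 (after 2 factors)
= 216 (after 3 factors)
= 1296 (after 4 factors)
= 7776 (after 5 factors)
= 46656 (after 6 factors)
= 279936 (after 7 factors)
= 1679616 (after 8 factors)
= 10077696 (after 9 factors)
= 60466176 (after 10 factors)
= 362797056 (after 11 factors)
= 362797056

362797056


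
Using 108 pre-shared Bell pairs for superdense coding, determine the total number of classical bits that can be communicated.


Superdense coding allows 2 classical bits per shared entangled pair.
108 pair(s) -> 2 * 108 = 216 classical bits

216


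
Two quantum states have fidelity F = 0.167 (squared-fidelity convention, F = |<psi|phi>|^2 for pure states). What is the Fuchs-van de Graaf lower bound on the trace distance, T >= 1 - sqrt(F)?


Fuchs-van de Graaf (squared-fidelity convention): 1 - sqrt(F) <= T <= sqrt(1 - F).
Lower bound: T >= 1 - sqrt(F)
sqrt(F) = sqrt(0.167) = 0.4087
T >= 1 - 0.4087
T >= 0.5913

0.5913


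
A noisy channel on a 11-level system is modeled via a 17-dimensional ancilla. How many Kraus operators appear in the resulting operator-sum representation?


Tracing out the environment in an orthonormal basis {|i>_E} gives Kraus operators K_i = <i|_E U |0>_E.
Number of Kraus operators = dim(H_env) = d_env
= 17

17


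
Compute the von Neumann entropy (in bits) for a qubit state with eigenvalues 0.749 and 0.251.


S = -p*log2(p) - (1-p)*log2(1-p)
p = 0.7490, 1-p = 0.2510
= -0.7490 * log2(0.7490) - 0.2510 * log2(0.2510)
= -(-0.3123) - (-0.5006)
= 0.8129

0.8129


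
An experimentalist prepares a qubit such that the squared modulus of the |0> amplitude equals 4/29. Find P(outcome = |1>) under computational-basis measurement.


|alpha|^2 = 4/29 = 0.1379
|beta|^2 = 1 - 4/29 = 25/29 = 0.8621
P(|1>) = |beta|^2 = 0.8621

0.8621


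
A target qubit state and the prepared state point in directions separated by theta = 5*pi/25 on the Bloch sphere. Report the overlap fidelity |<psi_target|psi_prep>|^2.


For states separated by angle theta on Bloch sphere:
F = cos^2(theta/2)
theta = 5*pi/25 = 0.6283
theta/2 = 0.3142
cos(theta/2) = 0.9511
F = 0.9045

0.9045


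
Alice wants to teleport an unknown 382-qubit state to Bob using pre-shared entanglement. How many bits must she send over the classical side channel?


Quantum teleportation requires 2 classical bits per qubit teleported.
382 qubit(s) -> 2 * 382 = 764 classical bits

764


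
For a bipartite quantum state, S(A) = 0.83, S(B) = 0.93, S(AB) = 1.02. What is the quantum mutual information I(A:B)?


I(A:B) = S(A) + S(B) - S(AB)
= 0.83 + 0.93 - 1.02
= 0.7400

0.7400


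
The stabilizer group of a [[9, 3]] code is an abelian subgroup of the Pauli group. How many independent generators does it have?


For an [[n,k]] stabilizer code:
Number of stabilizer generators = n - k
= 9 - 3
= 6

6


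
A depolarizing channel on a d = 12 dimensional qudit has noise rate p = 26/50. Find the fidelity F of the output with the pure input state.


F = (1-p) + p/d
= (1 - 0.5200) + 0.5200/12
= 0.4800 + 0.0433
= 0.5233

0.5233


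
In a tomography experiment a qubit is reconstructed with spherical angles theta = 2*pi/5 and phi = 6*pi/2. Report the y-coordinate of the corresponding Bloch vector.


theta = 1.2566, phi = 9.4248
r_y = sin(theta)*sin(phi) = 0.9511 * 0.0000
r_y = 0.0000

0.0000


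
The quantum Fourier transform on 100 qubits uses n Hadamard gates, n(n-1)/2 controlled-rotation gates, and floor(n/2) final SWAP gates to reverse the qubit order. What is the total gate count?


Hadamard gates: 100
Controlled rotations: n*(n-1)/2 = 100*99/2 = 4950
SWAP gates: floor(n/2) = floor(100/2) = 50
Total = 100 + 4950 + 50
= 5100

5100


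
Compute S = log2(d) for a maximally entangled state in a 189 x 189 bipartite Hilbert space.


For a maximally entangled state in d x d:
S = log2(d) = log2(189)
= 7.5622

7.5622


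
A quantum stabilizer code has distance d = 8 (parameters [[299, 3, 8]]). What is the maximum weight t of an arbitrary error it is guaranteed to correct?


Code parameters: [[299, 3, 8]], distance d = 8.
Number of correctable errors = floor((d-1)/2)
= floor((8 - 1)/2)
= floor(7/2)
= 3

3


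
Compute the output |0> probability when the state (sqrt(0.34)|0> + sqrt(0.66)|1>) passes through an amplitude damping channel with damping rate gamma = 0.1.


For amplitude damping with parameter gamma on state sqrt(a)|0> + sqrt(b)|1>:
alpha^2 = 0.34, beta^2 = 0.66
P(|0>) = alpha^2 + gamma * beta^2
= 0.34 + 0.1 * 0.66
= 0.34 + 0.0660
= 0.4060

0.4060


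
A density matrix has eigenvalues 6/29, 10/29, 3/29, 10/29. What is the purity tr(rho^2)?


tr(rho^2) = sum of eigenvalues squared
= (6/29)^2 + (10/29)^2 + (3/29)^2 + (10/29)^2
= (36 + 100 + 9 + 100) / 841
= 245/841
= 0.2913

0.2913


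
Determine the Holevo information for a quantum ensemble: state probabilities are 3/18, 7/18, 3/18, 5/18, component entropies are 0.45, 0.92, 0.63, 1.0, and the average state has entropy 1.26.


chi = S(rho) - sum_i p_i * S(rho_i)
Weighted entropy = 3/18 * 0.45 + 7/18 * 0.92 + 3/18 * 0.63 + 5/18 * 1.0
= 0.8156
chi = 1.26 - 0.8156
= 0.4444

0.4444


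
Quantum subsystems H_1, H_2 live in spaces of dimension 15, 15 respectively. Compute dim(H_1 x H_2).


dim(H_1 x H_2) = 15 * 15
= 225

225


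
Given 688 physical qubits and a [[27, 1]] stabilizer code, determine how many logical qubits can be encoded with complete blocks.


Each code block uses 27 physical qubits for 1 logical qubit(s).
Number of complete blocks = floor(688 / 27) = 25
Logical qubits = 25 * 1
= 25

25


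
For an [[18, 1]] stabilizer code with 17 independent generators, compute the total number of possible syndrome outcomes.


Each stabilizer generator gives a binary (+1 or -1) measurement outcome.
With 17 independent generators:
Total syndromes = 2^17
= 131072

131072


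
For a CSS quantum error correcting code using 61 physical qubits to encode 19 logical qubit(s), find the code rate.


Code rate R = k/n
= 19/61
= 0.3115

0.3115


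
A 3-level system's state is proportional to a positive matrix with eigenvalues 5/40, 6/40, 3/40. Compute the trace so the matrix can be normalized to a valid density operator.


tr(M) = sum of eigenvalues
= 5/40 + 6/40 + 3/40
= 14/40
= 0.3500

0.3500


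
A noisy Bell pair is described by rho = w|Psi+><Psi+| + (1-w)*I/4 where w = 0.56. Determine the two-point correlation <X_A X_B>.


|Psi+> = (|01> + |10>)/sqrt(2)
For the pure Bell state, <X_A X_B> = +1 (Bell-state Pauli correlator).
The maximally-mixed part I/4 has tr(I/4 * P tensor P) = 0 for any traceless Pauli P.
So <X_A X_B>_rho = w * (+1) + (1 - w) * 0
= 0.56 * (+1)
= 0.5600

0.5600


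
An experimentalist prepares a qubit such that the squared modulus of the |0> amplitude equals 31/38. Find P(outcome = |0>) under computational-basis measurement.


|alpha|^2 = 31/38 = 0.8158
|beta|^2 = 1 - 31/38 = 7/38 = 0.1842
P(|0>) = |alpha|^2 = 0.8158

0.8158


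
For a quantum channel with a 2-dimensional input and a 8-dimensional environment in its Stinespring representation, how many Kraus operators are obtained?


Tracing out the environment in an orthonormal basis {|i>_E} gives Kraus operators K_i = <i|_E U |0>_E.
Number of Kraus operators = dim(H_env) = d_env
= 8

8


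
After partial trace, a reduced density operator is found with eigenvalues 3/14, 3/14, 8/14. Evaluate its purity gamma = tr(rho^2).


tr(rho^2) = sum of eigenvalues squared
= (3/14)^2 + (3/14)^2 + (8/14)^2
= (9 + 9 + 64) / 196
= 82/196
= 0.4184

0.4184


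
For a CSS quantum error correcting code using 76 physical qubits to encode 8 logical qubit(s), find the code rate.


Code rate R = k/n
= 8/76
= 0.1053

0.1053


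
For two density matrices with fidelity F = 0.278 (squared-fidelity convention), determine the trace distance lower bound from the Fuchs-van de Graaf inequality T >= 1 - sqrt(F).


Fuchs-van de Graaf (squared-fidelity convention): 1 - sqrt(F) <= T <= sqrt(1 - F).
Lower bound: T >= 1 - sqrt(F)
sqrt(F) = sqrt(0.278) = 0.5273
T >= 1 - 0.5273
T >= 0.4727

0.4727


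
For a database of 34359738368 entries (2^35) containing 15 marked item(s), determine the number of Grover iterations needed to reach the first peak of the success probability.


After j Grover iterations the success probability is P(j) = sin^2((2j+1)*theta), where sin(theta) = sqrt(k/N).
N = 2^35 = 34359738368, k = 15
sin(theta) = sqrt(k/N) = 2.089395742e-05
theta = arcsin(sqrt(k/N)) = 2.089395743e-05 rad
P(j) reaches its first maximum when (2j+1)*theta is as close as possible to pi/2, i.e. j = round(pi/(4*theta) - 1/2).
pi/(4*theta) - 1/2 = 37589.2274
(For comparison, the common estimate pi/4 * sqrt(N/k) = 37589.7274; the exact maximiser is used here.)
Optimal iterations = 37589

37589


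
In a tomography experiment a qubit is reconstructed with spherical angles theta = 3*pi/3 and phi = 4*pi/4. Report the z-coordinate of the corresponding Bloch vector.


theta = 3.1416, phi = 3.1416
r_z = cos(theta) = -1.0000

-1.0000


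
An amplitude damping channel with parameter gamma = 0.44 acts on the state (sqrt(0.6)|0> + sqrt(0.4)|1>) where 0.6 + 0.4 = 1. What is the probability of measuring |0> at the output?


For amplitude damping with parameter gamma on state sqrt(a)|0> + sqrt(b)|1>:
alpha^2 = 0.6, beta^2 = 0.4
P(|0>) = alpha^2 + gamma * beta^2
= 0.6 + 0.44 * 0.4
= 0.6 + 0.1760
= 0.7760

0.7760


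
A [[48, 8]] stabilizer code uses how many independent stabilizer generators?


For an [[n,k]] stabilizer code:
Number of stabilizer generators = n - k
= 48 - 8
= 40

40


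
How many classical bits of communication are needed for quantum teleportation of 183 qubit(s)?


Quantum teleportation requires 2 classical bits per qubit teleported.
183 qubit(s) -> 2 * 183 = 366 classical bits

366


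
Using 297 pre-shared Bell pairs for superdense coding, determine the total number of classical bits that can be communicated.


Superdense coding allows 2 classical bits per shared entangled pair.
297 pair(s) -> 2 * 297 = 594 classical bits

594


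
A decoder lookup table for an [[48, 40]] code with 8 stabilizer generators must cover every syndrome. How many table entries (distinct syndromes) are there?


Each stabilizer generator gives a binary (+1 or -1) measurement outcome.
With 8 independent generators:
Total syndromes = 2^8
= 256

256


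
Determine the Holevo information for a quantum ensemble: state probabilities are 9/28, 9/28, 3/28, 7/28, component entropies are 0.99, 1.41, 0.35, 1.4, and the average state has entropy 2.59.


chi = S(rho) - sum_i p_i * S(rho_i)
Weighted entropy = 9/28 * 0.99 + 9/28 * 1.41 + 3/28 * 0.35 + 7/28 * 1.4
= 1.1589
chi = 2.59 - 1.1589
= 1.4311

1.4311


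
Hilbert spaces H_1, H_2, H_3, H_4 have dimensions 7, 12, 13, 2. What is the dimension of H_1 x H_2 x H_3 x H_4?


dim(H_1 x H_2 x H_3 x H_4) = 7 * 12 * 13 * 2
= 84 * 13 * 2
= 1092 * 2
= 2184

2184


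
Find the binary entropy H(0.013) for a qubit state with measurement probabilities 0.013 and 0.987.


S = -p*log2(p) - (1-p)*log2(1-p)
p = 0.0130, 1-p = 0.9870
= -0.0130 * log2(0.0130) - 0.9870 * log2(0.9870)
= -(-0.0814) - (-0.0186)
= 0.1001

0.1001


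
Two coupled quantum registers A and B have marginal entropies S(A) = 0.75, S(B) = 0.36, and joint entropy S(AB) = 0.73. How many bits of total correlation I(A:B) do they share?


I(A:B) = S(A) + S(B) - S(AB)
= 0.75 + 0.36 - 0.73
= 0.3800

0.3800


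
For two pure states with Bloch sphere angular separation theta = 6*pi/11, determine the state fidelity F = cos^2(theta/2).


For states separated by angle theta on Bloch sphere:
F = cos^2(theta/2)
theta = 6*pi/11 = 1.7136
theta/2 = 0.8568
cos(theta/2) = 0.6549
F = 0.4288

0.4288


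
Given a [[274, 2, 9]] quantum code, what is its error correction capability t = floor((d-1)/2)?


Code parameters: [[274, 2, 9]], distance d = 9.
Number of correctable errors = floor((d-1)/2)
= floor((9 - 1)/2)
= floor(8/2)
= 4

4


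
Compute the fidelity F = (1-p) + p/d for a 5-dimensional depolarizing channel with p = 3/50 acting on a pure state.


F = (1-p) + p/d
= (1 - 0.0600) + 0.0600/5
= 0.9400 + 0.0120
= 0.9520

0.9520


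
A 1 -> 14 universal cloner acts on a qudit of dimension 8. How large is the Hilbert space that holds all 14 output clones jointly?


Output space = H^(tensor 14) where dim(H) = 8
dim = 8^14
= 64 (after 2 factors)
= 512 (after 3 factors)
= 4096 (after 4 factors)
= 32768 (after 5 factors)
= 262144 (after 6 factors)
= 2097152 (after 7 factors)
= 16777216 (after 8 factors)
= 134217728 (after 9 factors)
= 1073741824 (after 10 factors)
= 8589934592 (after 11 factors)
= 68719476736 (after 12 factors)
= 549755813888 (after 13 factors)
= 4398046511104 (after 14 factors)
= 4398046511104

4398046511104


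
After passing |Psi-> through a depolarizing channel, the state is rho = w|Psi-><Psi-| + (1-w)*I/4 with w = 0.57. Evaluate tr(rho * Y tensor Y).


|Psi-> = (|01> - |10>)/sqrt(2)
For the pure Bell state, <Y_A Y_B> = -1 (Bell-state Pauli correlator).
The maximally-mixed part I/4 has tr(I/4 * P tensor P) = 0 for any traceless Pauli P.
So <Y_A Y_B>_rho = w * (-1) + (1 - w) * 0
= 0.57 * (-1)
= -0.5700

-0.5700


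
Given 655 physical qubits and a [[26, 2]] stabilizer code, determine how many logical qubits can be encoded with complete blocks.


Each code block uses 26 physical qubits for 2 logical qubit(s).
Number of complete blocks = floor(655 / 26) = 25
Logical qubits = 25 * 2
= 50

50


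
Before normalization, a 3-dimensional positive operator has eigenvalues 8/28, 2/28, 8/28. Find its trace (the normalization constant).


tr(M) = sum of eigenvalues
= 8/28 + 2/28 + 8/28
= 18/28
= 0.6429

0.6429


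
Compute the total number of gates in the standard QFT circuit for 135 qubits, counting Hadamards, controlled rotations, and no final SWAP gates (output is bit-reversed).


Hadamard gates: 135
Controlled rotations: n*(n-1)/2 = 135*134/2 = 9045
SWAP gates: 0 (omitted)
Total = 135 + 9045
= 9180

9180


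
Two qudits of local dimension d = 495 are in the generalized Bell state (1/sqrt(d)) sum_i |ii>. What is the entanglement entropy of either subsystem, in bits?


For a maximally entangled state in d x d:
S = log2(d) = log2(495)
= 8.9513

8.9513


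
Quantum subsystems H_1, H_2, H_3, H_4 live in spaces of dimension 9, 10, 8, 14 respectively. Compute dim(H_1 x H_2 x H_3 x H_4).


dim(H_1 x H_2 x H_3 x H_4) = 9 * 10 * 8 * 14
= 90 * 8 * 14
= 720 * 14
= 10080

10080


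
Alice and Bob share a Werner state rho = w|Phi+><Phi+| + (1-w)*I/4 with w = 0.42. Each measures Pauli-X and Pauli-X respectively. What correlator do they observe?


|Phi+> = (|00> + |11>)/sqrt(2)
For the pure Bell state, <X_A X_B> = +1 (Bell-state Pauli correlator).
The maximally-mixed part I/4 has tr(I/4 * P tensor P) = 0 for any traceless Pauli P.
So <X_A X_B>_rho = w * (+1) + (1 - w) * 0
= 0.42 * (+1)
= 0.4200

0.4200


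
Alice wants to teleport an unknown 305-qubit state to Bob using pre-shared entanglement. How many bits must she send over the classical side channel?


Quantum teleportation requires 2 classical bits per qubit teleported.
305 qubit(s) -> 2 * 305 = 610 classical bits

610


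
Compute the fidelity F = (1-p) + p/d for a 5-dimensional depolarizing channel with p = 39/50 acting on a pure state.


F = (1-p) + p/d
= (1 - 0.7800) + 0.7800/5
= 0.2200 + 0.1560
= 0.3760

0.3760


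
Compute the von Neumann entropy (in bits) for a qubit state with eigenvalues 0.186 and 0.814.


S = -p*log2(p) - (1-p)*log2(1-p)
p = 0.1860, 1-p = 0.8140
= -0.1860 * log2(0.1860) - 0.8140 * log2(0.8140)
= -(-0.4514) - (-0.2417)
= 0.6930

0.6930


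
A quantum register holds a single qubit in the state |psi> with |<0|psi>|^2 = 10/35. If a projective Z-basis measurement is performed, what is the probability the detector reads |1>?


|alpha|^2 = 10/35 = 0.2857
|beta|^2 = 1 - 10/35 = 25/35 = 0.7143
P(|1>) = |beta|^2 = 0.7143

0.7143


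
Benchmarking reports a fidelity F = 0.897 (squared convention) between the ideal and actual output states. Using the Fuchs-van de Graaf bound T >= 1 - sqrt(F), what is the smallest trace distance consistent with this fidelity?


Fuchs-van de Graaf (squared-fidelity convention): 1 - sqrt(F) <= T <= sqrt(1 - F).
Lower bound: T >= 1 - sqrt(F)
sqrt(F) = sqrt(0.897) = 0.9471
T >= 1 - 0.9471
T >= 0.0529

0.0529


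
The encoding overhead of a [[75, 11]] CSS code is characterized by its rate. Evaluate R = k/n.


Code rate R = k/n
= 11/75
= 0.1467

0.1467


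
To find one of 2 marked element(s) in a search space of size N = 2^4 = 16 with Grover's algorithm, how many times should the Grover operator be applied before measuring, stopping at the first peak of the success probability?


After j Grover iterations the success probability is P(j) = sin^2((2j+1)*theta), where sin(theta) = sqrt(k/N).
N = 2^4 = 16, k = 2
sin(theta) = sqrt(k/N) = 0.3535533906
theta = arcsin(sqrt(k/N)) = 0.3613671239 rad
P(j) reaches its first maximum when (2j+1)*theta is as close as possible to pi/2, i.e. j = round(pi/(4*theta) - 1/2).
pi/(4*theta) - 1/2 = 1.6734
(For comparison, the common estimate pi/4 * sqrt(N/k) = 2.2214; the exact maximiser is used here.)
Optimal iterations = 2

2


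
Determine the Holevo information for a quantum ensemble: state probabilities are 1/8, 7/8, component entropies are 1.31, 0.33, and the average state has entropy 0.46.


chi = S(rho) - sum_i p_i * S(rho_i)
Weighted entropy = 1/8 * 1.31 + 7/8 * 0.33
= 0.4525
chi = 0.46 - 0.4525
= 0.0075

0.0075


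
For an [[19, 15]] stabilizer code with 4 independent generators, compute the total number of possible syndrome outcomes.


Each stabilizer generator gives a binary (+1 or -1) measurement outcome.
With 4 independent generators:
Total syndromes = 2^4
= 16

16


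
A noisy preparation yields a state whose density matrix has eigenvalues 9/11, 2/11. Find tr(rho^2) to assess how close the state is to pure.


tr(rho^2) = sum of eigenvalues squared
= (9/11)^2 + (2/11)^2
= (81 + 4) / 121
= 85/121
= 0.7025

0.7025


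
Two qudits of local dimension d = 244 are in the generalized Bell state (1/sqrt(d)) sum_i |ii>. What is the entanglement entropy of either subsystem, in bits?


For a maximally entangled state in d x d:
S = log2(d) = log2(244)
= 7.9307

7.9307


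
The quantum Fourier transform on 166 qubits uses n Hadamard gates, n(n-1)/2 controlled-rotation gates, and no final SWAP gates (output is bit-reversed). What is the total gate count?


Hadamard gates: 166
Controlled rotations: n*(n-1)/2 = 166*165/2 = 13695
SWAP gates: 0 (omitted)
Total = 166 + 13695
= 13861

13861


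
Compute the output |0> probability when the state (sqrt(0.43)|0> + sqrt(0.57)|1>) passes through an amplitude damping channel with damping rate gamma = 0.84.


For amplitude damping with parameter gamma on state sqrt(a)|0> + sqrt(b)|1>:
alpha^2 = 0.43, beta^2 = 0.57
P(|0>) = alpha^2 + gamma * beta^2
= 0.43 + 0.84 * 0.57
= 0.43 + 0.4788
= 0.9088

0.9088


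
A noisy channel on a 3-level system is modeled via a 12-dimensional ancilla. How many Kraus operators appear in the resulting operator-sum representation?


Tracing out the environment in an orthonormal basis {|i>_E} gives Kraus operators K_i = <i|_E U |0>_E.
Number of Kraus operators = dim(H_env) = d_env
= 12

12


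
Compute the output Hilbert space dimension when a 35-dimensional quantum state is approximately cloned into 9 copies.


Output space = H^(tensor 9) where dim(H) = 35
dim = 35^9
= 1225 (after 2 factors)
= 42875 (after 3 factors)
= 1500625 (after 4 factors)
= 52521875 (after 5 factors)
= 1838265625 (after 6 factors)
= 64339296875 (after 7 factors)
= 2251875390625 (after 8 factors)
= 78815638671875 (after 9 factors)
= 78815638671875

78815638671875


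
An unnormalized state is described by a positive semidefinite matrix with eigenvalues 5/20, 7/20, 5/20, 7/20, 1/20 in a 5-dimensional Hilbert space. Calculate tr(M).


tr(M) = sum of eigenvalues
= 5/20 + 7/20 + 5/20 + 7/20 + 1/20
= 25/20
= 1.2500

1.2500


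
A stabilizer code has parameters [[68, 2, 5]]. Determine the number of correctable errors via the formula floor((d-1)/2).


Code parameters: [[68, 2, 5]], distance d = 5.
Number of correctable errors = floor((d-1)/2)
= floor((5 - 1)/2)
= floor(4/2)
= 2

2


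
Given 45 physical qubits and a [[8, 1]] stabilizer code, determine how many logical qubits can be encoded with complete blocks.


Each code block uses 8 physical qubits for 1 logical qubit(s).
Number of complete blocks = floor(45 / 8) = 5
Logical qubits = 5 * 1
= 5

5


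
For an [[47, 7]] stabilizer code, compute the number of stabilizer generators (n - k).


For an [[n,k]] stabilizer code:
Number of stabilizer generators = n - k
= 47 - 7
= 40

40


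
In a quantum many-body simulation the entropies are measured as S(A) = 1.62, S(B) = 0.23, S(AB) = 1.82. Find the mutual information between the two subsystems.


I(A:B) = S(A) + S(B) - S(AB)
= 1.62 + 0.23 - 1.82
= 0.0300

0.0300
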